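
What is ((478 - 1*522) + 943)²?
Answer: 808201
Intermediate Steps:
((478 - 1*522) + 943)² = ((478 - 522) + 943)² = (-44 + 943)² = 899² = 808201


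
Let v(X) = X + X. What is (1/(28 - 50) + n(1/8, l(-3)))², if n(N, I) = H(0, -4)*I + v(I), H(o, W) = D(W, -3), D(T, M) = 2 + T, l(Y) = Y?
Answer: 1/484 ≈ 0.0020661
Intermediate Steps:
H(o, W) = 2 + W
v(X) = 2*X
n(N, I) = 0 (n(N, I) = (2 - 4)*I + 2*I = -2*I + 2*I = 0)
(1/(28 - 50) + n(1/8, l(-3)))² = (1/(28 - 50) + 0)² = (1/(-22) + 0)² = (-1/22 + 0)² = (-1/22)² = 1/484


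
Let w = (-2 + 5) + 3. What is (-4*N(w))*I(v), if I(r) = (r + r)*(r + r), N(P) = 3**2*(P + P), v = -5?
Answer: -43200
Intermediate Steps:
w = 6 (w = 3 + 3 = 6)
N(P) = 18*P (N(P) = 9*(2*P) = 18*P)
I(r) = 4*r**2 (I(r) = (2*r)*(2*r) = 4*r**2)
(-4*N(w))*I(v) = (-72*6)*(4*(-5)**2) = (-4*108)*(4*25) = -432*100 = -43200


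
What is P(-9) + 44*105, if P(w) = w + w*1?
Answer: 4602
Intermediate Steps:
P(w) = 2*w (P(w) = w + w = 2*w)
P(-9) + 44*105 = 2*(-9) + 44*105 = -18 + 4620 = 4602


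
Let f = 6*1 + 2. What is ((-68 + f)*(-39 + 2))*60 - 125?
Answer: 133075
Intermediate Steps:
f = 8 (f = 6 + 2 = 8)
((-68 + f)*(-39 + 2))*60 - 125 = ((-68 + 8)*(-39 + 2))*60 - 125 = -60*(-37)*60 - 125 = 2220*60 - 125 = 133200 - 125 = 133075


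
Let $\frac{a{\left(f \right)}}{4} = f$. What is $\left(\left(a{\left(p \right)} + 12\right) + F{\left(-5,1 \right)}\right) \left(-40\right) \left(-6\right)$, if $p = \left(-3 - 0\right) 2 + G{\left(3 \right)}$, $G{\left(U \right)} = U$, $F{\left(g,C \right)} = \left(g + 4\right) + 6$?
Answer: $1200$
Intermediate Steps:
$F{\left(g,C \right)} = 10 + g$ ($F{\left(g,C \right)} = \left(4 + g\right) + 6 = 10 + g$)
$p = -3$ ($p = \left(-3 - 0\right) 2 + 3 = \left(-3 + 0\right) 2 + 3 = \left(-3\right) 2 + 3 = -6 + 3 = -3$)
$a{\left(f \right)} = 4 f$
$\left(\left(a{\left(p \right)} + 12\right) + F{\left(-5,1 \right)}\right) \left(-40\right) \left(-6\right) = \left(\left(4 \left(-3\right) + 12\right) + \left(10 - 5\right)\right) \left(-40\right) \left(-6\right) = \left(\left(-12 + 12\right) + 5\right) \left(-40\right) \left(-6\right) = \left(0 + 5\right) \left(-40\right) \left(-6\right) = 5 \left(-40\right) \left(-6\right) = \left(-200\right) \left(-6\right) = 1200$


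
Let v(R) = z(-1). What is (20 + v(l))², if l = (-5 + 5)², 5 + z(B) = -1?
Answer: 196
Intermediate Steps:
z(B) = -6 (z(B) = -5 - 1 = -6)
l = 0 (l = 0² = 0)
v(R) = -6
(20 + v(l))² = (20 - 6)² = 14² = 196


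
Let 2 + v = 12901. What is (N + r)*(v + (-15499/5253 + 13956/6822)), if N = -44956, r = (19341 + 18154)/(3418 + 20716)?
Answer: -1266343341400893721/2184003039 ≈ -5.7983e+8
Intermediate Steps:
v = 12899 (v = -2 + 12901 = 12899)
r = 37495/24134 ≈ 1.5536
(N + r)*(v + (-15499/5253 + 13956/6822)) = (-44956 + 37495/24134)*(12899 + (-15499/5253 + 13956/6822)) = -1084930609*(12899 + (-15499*1/5253 + 13956*(1/6822)))/24134 = -1084930609*(12899 + (-15499/5253 + 2326/1137))/24134 = -1084930609*(12899 - 1801295/1990887)/24134 = -1084930609/24134*25678650118/1990887 = -1266343341400893721/2184003039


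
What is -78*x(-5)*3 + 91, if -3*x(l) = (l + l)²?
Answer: 7891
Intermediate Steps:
x(l) = -4*l²/3 (x(l) = -(l + l)²/3 = -4*l²/3)
-78*x(-5)*3 + 91 = -78*(-4/3*(-5)²)*3 + 91 = -78*(-4/3*25)*3 + 91 = -(-2600)*3 + 91 = -78*(-100) + 91 = 7800 + 91 = 7891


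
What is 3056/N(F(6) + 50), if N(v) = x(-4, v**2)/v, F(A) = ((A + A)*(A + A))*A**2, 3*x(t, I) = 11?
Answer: 47985312/11 ≈ 4.3623e+6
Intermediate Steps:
x(t, I) = 11/3 (x(t, I) = (1/3)*11 = 11/3)
F(A) = 4*A**4 (F(A) = ((2*A)*(2*A))*A**2 = (4*A**2)*A**2 = 4*A**4)
N(v) = 11/(3*v)
3056/N(F(6) + 50) = 3056/((11/(3*(4*6**4 + 50)))) = 3056/((11/(3*(4*1296 + 50)))) = 3056/((11/(3*(5184 + 50)))) = 3056/(((11/3)/5234)) = 3056/(((11/3)*(1/5234))) = 3056/(11/15702) = 3056*(15702/11) = 47985312/11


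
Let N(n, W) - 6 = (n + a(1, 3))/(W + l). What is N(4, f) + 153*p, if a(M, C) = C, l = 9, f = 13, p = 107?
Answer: 360301/22 ≈ 16377.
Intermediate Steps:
N(n, W) = 6 + (3 + n)/(9 + W) (N(n, W) = 6 + (n + 3)/(W + 9) = 6 + (3 + n)/(9 + W))
N(4, f) + 153*p = (57 + 4 + 6*13)/(9 + 13) + 153*107 = (57 + 4 + 78)/22 + 16371 = (1/22)*139 + 16371 = 139/22 + 16371 = 360301/22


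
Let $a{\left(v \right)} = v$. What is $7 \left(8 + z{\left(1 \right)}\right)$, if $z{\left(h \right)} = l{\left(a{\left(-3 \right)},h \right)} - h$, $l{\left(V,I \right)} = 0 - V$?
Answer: $70$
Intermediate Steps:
$l{\left(V,I \right)} = - V$
$z{\left(h \right)} = 3 - h$ ($z{\left(h \right)} = \left(-1\right) \left(-3\right) - h = 3 - h$)
$7 \left(8 + z{\left(1 \right)}\right) = 7 \left(8 + \left(3 - 1\right)\right) = 7 \left(8 + 2\right) = 7 \cdot 10 = 70$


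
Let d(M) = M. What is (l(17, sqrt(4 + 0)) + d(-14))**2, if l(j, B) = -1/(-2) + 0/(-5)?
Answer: 729/4 ≈ 182.25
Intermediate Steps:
l(j, B) = 1/2 (l(j, B) = -1*(-1/2) + 0*(-1/5) = 1/2 + 0 = 1/2)
(l(17, sqrt(4 + 0)) + d(-14))**2 = (1/2 - 14)**2 = (-27/2)**2 = 729/4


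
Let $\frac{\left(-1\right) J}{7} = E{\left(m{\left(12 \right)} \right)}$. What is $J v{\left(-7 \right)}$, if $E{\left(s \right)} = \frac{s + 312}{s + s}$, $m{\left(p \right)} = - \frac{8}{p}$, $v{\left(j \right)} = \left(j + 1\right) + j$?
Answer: $- \frac{42497}{2} \approx -21249.0$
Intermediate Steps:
$v{\left(j \right)} = 1 + 2 j$ ($v{\left(j \right)} = \left(1 + j\right) + j = 1 + 2 j$)
$E{\left(s \right)} = \frac{312 + s}{2 s}$
$J = \frac{3269}{2}$ ($J = - 7 \frac{312 - \frac{8}{12}}{2 \left(- \frac{8}{12}\right)} = - 7 \frac{312 - \frac{2}{3}}{2 \left(\left(-8\right) \frac{1}{12}\right)} = - 7 \frac{312 - \frac{2}{3}}{2 \left(- \frac{2}{3}\right)} = - 7 \cdot \frac{1}{2} \left(- \frac{3}{2}\right) \frac{934}{3} = \left(-7\right) \left(- \frac{467}{2}\right) = \frac{3269}{2} \approx 1634.5$)
$J v{\left(-7 \right)} = \frac{3269 \left(1 + 2 \left(-7\right)\right)}{2} = \frac{3269 \left(1 - 14\right)}{2} = \frac{3269}{2} \left(-13\right) = - \frac{42497}{2}$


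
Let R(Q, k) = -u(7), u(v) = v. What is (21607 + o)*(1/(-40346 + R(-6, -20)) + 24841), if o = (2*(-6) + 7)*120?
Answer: 21057603174104/40353 ≈ 5.2184e+8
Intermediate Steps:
R(Q, k) = -7 (R(Q, k) = -1*7 = -7)
o = -600 (o = (-12 + 7)*120 = -5*120 = -600)
(21607 + o)*(1/(-40346 + R(-6, -20)) + 24841) = (21607 - 600)*(1/(-40346 - 7) + 24841) = 21007*(1/(-40353) + 24841) = 21007*(-1/40353 + 24841) = 21007*(1002408872/40353) = 21057603174104/40353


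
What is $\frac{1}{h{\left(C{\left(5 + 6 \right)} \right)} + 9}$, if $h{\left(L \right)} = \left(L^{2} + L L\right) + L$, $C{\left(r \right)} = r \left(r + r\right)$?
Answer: $\frac{1}{117379} \approx 8.5194 \cdot 10^{-6}$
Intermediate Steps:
$C{\left(r \right)} = 2 r^{2}$ ($C{\left(r \right)} = r 2 r = 2 r^{2}$)
$h{\left(L \right)} = L + 2 L^{2}$ ($h{\left(L \right)} = \left(L^{2} + L^{2}\right) + L = 2 L^{2} + L = L + 2 L^{2}$)
$\frac{1}{h{\left(C{\left(5 + 6 \right)} \right)} + 9} = \frac{1}{2 \left(5 + 6\right)^{2} \left(1 + 2 \cdot 2 \left(5 + 6\right)^{2}\right) + 9} = \frac{1}{2 \cdot 11^{2} \left(1 + 2 \cdot 2 \cdot 11^{2}\right) + 9} = \frac{1}{2 \cdot 121 \left(1 + 2 \cdot 2 \cdot 121\right) + 9} = \frac{1}{242 \left(1 + 2 \cdot 242\right) + 9} = \frac{1}{242 \left(1 + 484\right) + 9} = \frac{1}{242 \cdot 485 + 9} = \frac{1}{117370 + 9} = \frac{1}{117379}$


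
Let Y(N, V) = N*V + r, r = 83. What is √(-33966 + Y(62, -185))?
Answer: I*√45353 ≈ 212.96*I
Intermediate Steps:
Y(N, V) = 83 + N*V (Y(N, V) = N*V + 83 = 83 + N*V)
√(-33966 + Y(62, -185)) = √(-33966 + (83 + 62*(-185))) = √(-33966 + (83 - 11470)) = √(-33966 - 11387) = √(-45353) = I*√45353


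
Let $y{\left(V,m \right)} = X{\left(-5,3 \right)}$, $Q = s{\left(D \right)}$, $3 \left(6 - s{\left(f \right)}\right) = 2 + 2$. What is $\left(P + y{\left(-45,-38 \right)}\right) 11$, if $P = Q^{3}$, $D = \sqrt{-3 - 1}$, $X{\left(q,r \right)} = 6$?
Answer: $\frac{31966}{27} \approx 1183.9$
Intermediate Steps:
$D = 2 i$ ($D = \sqrt{-4} = 2 i \approx 2.0 i$)
$s{\left(f \right)} = \frac{14}{3}$ ($s{\left(f \right)} = 6 - \frac{2 + 2}{3} = 6 - \frac{4}{3} = \frac{14}{3}$)
$Q = \frac{14}{3} \approx 4.6667$
$y{\left(V,m \right)} = 6$
$P = \frac{2744}{27}$ ($P = \left(\frac{14}{3}\right)^{3} = \frac{2744}{27} \approx 101.63$)
$\left(P + y{\left(-45,-38 \right)}\right) 11 = \left(\frac{2744}{27} + 6\right) 11 = \frac{2906}{27} \cdot 11 = \frac{31966}{27}$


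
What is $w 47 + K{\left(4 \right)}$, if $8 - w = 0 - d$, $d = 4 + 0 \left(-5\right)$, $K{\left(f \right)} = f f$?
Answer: $580$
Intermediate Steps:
$K{\left(f \right)} = f^{2}$
$d = 4$ ($d = 4 + 0 = 4$)
$w = 12$ ($w = 8 - \left(0 - 4\right) = 8 - -4 = 8 + 4 = 12$)
$w 47 + K{\left(4 \right)} = 12 \cdot 47 + 4^{2} = 564 + 16 = 580$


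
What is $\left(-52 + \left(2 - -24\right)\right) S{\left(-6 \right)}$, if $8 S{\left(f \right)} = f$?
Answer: $\frac{39}{2} \approx 19.5$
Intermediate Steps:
$S{\left(f \right)} = \frac{f}{8}$
$\left(-52 + \left(2 - -24\right)\right) S{\left(-6 \right)} = \left(-52 + \left(2 - -24\right)\right) \frac{1}{8} \left(-6\right) = \left(-52 + \left(2 + 24\right)\right) \left(- \frac{3}{4}\right) = \left(-52 + 26\right) \left(- \frac{3}{4}\right) = \left(-26\right) \left(- \frac{3}{4}\right) = \frac{39}{2}$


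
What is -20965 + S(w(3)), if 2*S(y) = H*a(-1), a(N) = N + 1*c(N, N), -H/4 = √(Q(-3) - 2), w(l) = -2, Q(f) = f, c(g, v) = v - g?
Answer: -20965 + 2*I*√5 ≈ -20965.0 + 4.4721*I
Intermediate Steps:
H = -4*I*√5 (H = -4*√(-3 - 2) = -4*I*√5 ≈ -8.9443*I)
a(N) = N (a(N) = N + 1*(N - N) = N + 1*0 = N + 0 = N)
S(y) = 2*I*√5 (S(y) = (-4*I*√5*(-1))/2 = (4*I*√5)/2 = 2*I*√5)
-20965 + S(w(3)) = -20965 + 2*I*√5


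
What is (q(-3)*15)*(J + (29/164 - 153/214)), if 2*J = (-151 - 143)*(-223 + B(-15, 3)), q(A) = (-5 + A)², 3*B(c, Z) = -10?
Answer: 140119215600/4387 ≈ 3.1940e+7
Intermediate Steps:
B(c, Z) = -10/3 (B(c, Z) = (⅓)*(-10) = -10/3)
J = 33271 (J = ((-151 - 143)*(-223 - 10/3))/2 = (-294*(-679/3))/2 = (½)*66542 = 33271)
(q(-3)*15)*(J + (29/164 - 153/214)) = ((-5 - 3)²*15)*(33271 + (29/164 - 153/214)) = ((-8)²*15)*(33271 + (29*(1/164) - 153*1/214)) = (64*15)*(33271 + (29/164 - 153/214)) = 960*(33271 - 9443/17548) = 960*(583830065/17548) = 140119215600/4387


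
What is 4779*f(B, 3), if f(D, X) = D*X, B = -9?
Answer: -129033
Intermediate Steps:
4779*f(B, 3) = 4779*(-9*3) = 4779*(-27) = -129033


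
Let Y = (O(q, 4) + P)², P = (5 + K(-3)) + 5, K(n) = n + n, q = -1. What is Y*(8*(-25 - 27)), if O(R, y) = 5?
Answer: -33696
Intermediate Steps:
K(n) = 2*n
P = 4 (P = (5 + 2*(-3)) + 5 = (5 - 6) + 5 = -1 + 5 = 4)
Y = 81 (Y = (5 + 4)² = 9² = 81)
Y*(8*(-25 - 27)) = 81*(8*(-25 - 27)) = 81*(8*(-52)) = 81*(-416) = -33696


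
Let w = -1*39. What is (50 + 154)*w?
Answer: -7956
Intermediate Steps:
w = -39
(50 + 154)*w = (50 + 154)*(-39) = 204*(-39) = -7956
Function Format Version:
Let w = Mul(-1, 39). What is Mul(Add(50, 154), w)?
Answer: -7956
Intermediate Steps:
w = -39
Mul(Add(50, 154), w) = Mul(Add(50, 154), -39) = Mul(204, -39) = -7956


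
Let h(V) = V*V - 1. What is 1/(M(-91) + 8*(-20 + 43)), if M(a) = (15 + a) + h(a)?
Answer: 1/8388 ≈ 0.00011922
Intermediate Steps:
h(V) = -1 + V² (h(V) = V² - 1 = -1 + V²)
M(a) = 14 + a + a² (M(a) = (15 + a) + (-1 + a²) = 14 + a + a²)
1/(M(-91) + 8*(-20 + 43)) = 1/((14 - 91 + (-91)²) + 8*(-20 + 43)) = 1/((14 - 91 + 8281) + 8*23) = 1/(8204 + 184) = 1/8388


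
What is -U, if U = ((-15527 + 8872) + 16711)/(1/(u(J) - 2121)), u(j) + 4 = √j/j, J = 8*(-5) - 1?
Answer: 21369000 + 10056*I*√41/41 ≈ 2.1369e+7 + 1570.5*I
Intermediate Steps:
J = -41 (J = -40 - 1 = -41)
u(j) = -4 + j^(-½) (u(j) = -4 + √j/j = -4 + j^(-½))
U = -21369000 - 10056*I*√41/41 (U = ((-15527 + 8872) + 16711)/(1/((-4 + (-41)^(-½)) - 2121)) = (-6655 + 16711)/(1/((-4 - I*√41/41) - 2121)) = 10056/(1/(-2125 - I*√41/41)) = 10056*(-2125 - I*√41/41) = -21369000 - 10056*I*√41/41 ≈ -2.1369e+7 - 1570.5*I)
-U = -(-21369000 - 10056*I*√41/41) = 21369000 + 10056*I*√41/41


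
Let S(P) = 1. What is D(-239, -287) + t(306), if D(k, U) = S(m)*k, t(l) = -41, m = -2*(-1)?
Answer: -280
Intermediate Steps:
m = 2
D(k, U) = k (D(k, U) = 1*k = k)
D(-239, -287) + t(306) = -239 - 41 = -280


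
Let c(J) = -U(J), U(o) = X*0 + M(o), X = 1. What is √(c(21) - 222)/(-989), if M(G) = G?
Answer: -9*I*√3/989 ≈ -0.015762*I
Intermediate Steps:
U(o) = o (U(o) = 1*0 + o = 0 + o = o)
c(J) = -J
√(c(21) - 222)/(-989) = √(-1*21 - 222)/(-989) = √(-21 - 222)*(-1/989) = √(-243)*(-1/989) = (9*I*√3)*(-1/989) = -9*I*√3/989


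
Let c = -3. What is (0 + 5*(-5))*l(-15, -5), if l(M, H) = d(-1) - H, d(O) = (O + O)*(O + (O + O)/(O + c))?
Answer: -150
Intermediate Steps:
d(O) = 2*O*(O + 2*O/(-3 + O)) (d(O) = (O + O)*(O + (O + O)/(O - 3)) = (2*O)*(O + (2*O)/(-3 + O)) = (2*O)*(O + 2*O/(-3 + O)) = 2*O*(O + 2*O/(-3 + O)))
l(M, H) = 1 - H (l(M, H) = 2*(-1)**2*(-1 - 1)/(-3 - 1) - H = 2*1*(-2)/(-4) - H = 2*1*(-1/4)*(-2) - H = 1 - H)
(0 + 5*(-5))*l(-15, -5) = (0 + 5*(-5))*(1 - 1*(-5)) = (0 - 25)*(1 + 5) = -25*6 = -150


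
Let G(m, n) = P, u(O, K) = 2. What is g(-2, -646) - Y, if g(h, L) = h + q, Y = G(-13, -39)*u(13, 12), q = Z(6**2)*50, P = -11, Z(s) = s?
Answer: 1820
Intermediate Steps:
q = 1800 (q = 6**2*50 = 36*50 = 1800)
G(m, n) = -11
Y = -22 (Y = -11*2 = -22)
g(h, L) = 1800 + h (g(h, L) = h + 1800 = 1800 + h)
g(-2, -646) - Y = (1800 - 2) - 1*(-22) = 1798 + 22 = 1820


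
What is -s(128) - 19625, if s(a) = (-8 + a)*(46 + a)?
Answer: -40505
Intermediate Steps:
-s(128) - 19625 = -(-368 + 128² + 38*128) - 19625 = -(-368 + 16384 + 4864) - 19625 = -1*20880 - 19625 = -20880 - 19625 = -40505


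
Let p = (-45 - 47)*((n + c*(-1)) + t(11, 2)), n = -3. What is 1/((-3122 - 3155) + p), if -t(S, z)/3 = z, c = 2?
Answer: -1/5265 ≈ -0.00018993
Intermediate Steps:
t(S, z) = -3*z
p = 1012 (p = (-45 - 47)*((-3 + 2*(-1)) - 3*2) = -92*((-3 - 2) - 6) = -92*(-5 - 6) = -92*(-11) = 1012)
1/((-3122 - 3155) + p) = 1/((-3122 - 3155) + 1012) = 1/(-6277 + 1012) = 1/(-5265) = -1/5265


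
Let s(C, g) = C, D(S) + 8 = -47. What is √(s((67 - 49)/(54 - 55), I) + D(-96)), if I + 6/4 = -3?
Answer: I*√73 ≈ 8.544*I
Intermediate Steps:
I = -9/2 (I = -3/2 - 3 = -9/2 ≈ -4.5000)
D(S) = -55 (D(S) = -8 - 47 = -55)
√(s((67 - 49)/(54 - 55), I) + D(-96)) = √((67 - 49)/(54 - 55) - 55) = √(18/(-1) - 55) = √(18*(-1) - 55) = √(-18 - 55) = √(-73) = I*√73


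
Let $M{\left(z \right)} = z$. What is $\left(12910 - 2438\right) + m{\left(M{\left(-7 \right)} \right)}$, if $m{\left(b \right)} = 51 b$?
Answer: $10115$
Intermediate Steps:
$\left(12910 - 2438\right) + m{\left(M{\left(-7 \right)} \right)} = \left(12910 - 2438\right) + 51 \left(-7\right) = 10472 - 357 = 10115$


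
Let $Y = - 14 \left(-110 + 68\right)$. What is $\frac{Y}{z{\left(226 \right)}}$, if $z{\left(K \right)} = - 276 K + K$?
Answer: $- \frac{294}{31075} \approx -0.009461$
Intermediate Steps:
$z{\left(K \right)} = - 275 K$
$Y = 588$ ($Y = \left(-14\right) \left(-42\right) = 588$)
$\frac{Y}{z{\left(226 \right)}} = \frac{588}{\left(-275\right) 226} = \frac{588}{-62150} = 588 \left(- \frac{1}{62150}\right) = - \frac{294}{31075}$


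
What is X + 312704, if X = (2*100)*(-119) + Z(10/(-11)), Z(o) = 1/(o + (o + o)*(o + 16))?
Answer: 990940599/3430 ≈ 2.8890e+5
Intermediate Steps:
Z(o) = 1/(o + 2*o*(16 + o)) (Z(o) = 1/(o + (2*o)*(16 + o)) = 1/(o + 2*o*(16 + o)))
X = -81634121/3430 (X = (2*100)*(-119) + 1/(((10/(-11)))*(33 + 2*(10/(-11)))) = 200*(-119) + 1/(((10*(-1/11)))*(33 + 2*(10*(-1/11)))) = -23800 + 1/((-10/11)*(33 + 2*(-10/11))) = -23800 - 11/(10*(33 - 20/11)) = -23800 - 11/(10*343/11) = -23800 - 11/10*11/343 = -23800 - 121/3430 = -81634121/3430 ≈ -23800.)
X + 312704 = -81634121/3430 + 312704 = 990940599/3430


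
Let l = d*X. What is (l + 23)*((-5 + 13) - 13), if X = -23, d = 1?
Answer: 0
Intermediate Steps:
l = -23 (l = 1*(-23) = -23)
(l + 23)*((-5 + 13) - 13) = (-23 + 23)*((-5 + 13) - 13) = 0*(8 - 13) = 0*(-5) = 0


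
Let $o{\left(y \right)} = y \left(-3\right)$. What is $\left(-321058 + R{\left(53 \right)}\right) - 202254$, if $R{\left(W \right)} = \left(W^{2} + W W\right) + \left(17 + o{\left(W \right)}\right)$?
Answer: $-517836$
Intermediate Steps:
$o{\left(y \right)} = - 3 y$
$R{\left(W \right)} = 17 - 3 W + 2 W^{2}$ ($R{\left(W \right)} = \left(W^{2} + W W\right) - \left(-17 + 3 W\right) = \left(W^{2} + W^{2}\right) - \left(-17 + 3 W\right) = 2 W^{2} - \left(-17 + 3 W\right) = 17 - 3 W + 2 W^{2}$)
$\left(-321058 + R{\left(53 \right)}\right) - 202254 = \left(-321058 + \left(17 - 159 + 2 \cdot 53^{2}\right)\right) - 202254 = \left(-321058 + \left(17 - 159 + 2 \cdot 2809\right)\right) - 202254 = \left(-321058 + \left(17 - 159 + 5618\right)\right) - 202254 = \left(-321058 + 5476\right) - 202254 = -315582 - 202254 = -517836$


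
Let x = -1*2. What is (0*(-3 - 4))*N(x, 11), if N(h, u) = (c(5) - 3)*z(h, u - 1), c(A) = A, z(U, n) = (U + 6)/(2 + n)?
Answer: 0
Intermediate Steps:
z(U, n) = (6 + U)/(2 + n)
x = -2
N(h, u) = 2*(6 + h)/(1 + u) (N(h, u) = (5 - 3)*((6 + h)/(2 + (u - 1))) = 2*((6 + h)/(2 + (-1 + u))) = 2*((6 + h)/(1 + u)) = 2*(6 + h)/(1 + u))
(0*(-3 - 4))*N(x, 11) = (0*(-3 - 4))*(2*(6 - 2)/(1 + 11)) = (0*(-7))*(2*4/12) = 0*(2*(1/12)*4) = 0*(⅔) = 0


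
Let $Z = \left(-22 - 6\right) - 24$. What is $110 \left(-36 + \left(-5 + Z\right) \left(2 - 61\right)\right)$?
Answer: $365970$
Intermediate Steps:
$Z = -52$ ($Z = -28 - 24 = -52$)
$110 \left(-36 + \left(-5 + Z\right) \left(2 - 61\right)\right) = 110 \left(-36 + \left(-5 - 52\right) \left(2 - 61\right)\right) = 110 \left(-36 - -3363\right) = 110 \left(-36 + 3363\right) = 110 \cdot 3327 = 365970$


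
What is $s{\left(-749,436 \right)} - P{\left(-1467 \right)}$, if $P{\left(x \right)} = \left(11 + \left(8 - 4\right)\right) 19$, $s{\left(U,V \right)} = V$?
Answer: $151$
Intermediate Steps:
$P{\left(x \right)} = 285$ ($P{\left(x \right)} = \left(11 + 4\right) 19 = 15 \cdot 19 = 285$)
$s{\left(-749,436 \right)} - P{\left(-1467 \right)} = 436 - 285 = 151$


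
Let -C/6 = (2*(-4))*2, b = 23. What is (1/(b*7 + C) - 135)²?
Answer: 1203673636/66049 ≈ 18224.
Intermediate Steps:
C = 96 (C = -6*2*(-4)*2 = -(-48)*2 = -6*(-16) = 96)
(1/(b*7 + C) - 135)² = (1/(23*7 + 96) - 135)² = (1/(161 + 96) - 135)² = (1/257 - 135)² = (-34694/257)² = 1203673636/66049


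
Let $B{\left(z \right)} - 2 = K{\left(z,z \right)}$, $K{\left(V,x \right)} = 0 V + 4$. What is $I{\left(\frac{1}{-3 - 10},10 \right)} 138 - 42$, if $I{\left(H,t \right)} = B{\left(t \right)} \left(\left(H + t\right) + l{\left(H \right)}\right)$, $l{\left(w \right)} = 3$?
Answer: $\frac{138558}{13} \approx 10658.0$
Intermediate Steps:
$K{\left(V,x \right)} = 4$ ($K{\left(V,x \right)} = 0 + 4 = 4$)
$B{\left(z \right)} = 6$ ($B{\left(z \right)} = 2 + 4 = 6$)
$I{\left(H,t \right)} = 18 + 6 H + 6 t$ ($I{\left(H,t \right)} = 6 \left(\left(H + t\right) + 3\right) = 6 \left(3 + H + t\right) = 18 + 6 H + 6 t$)
$I{\left(\frac{1}{-3 - 10},10 \right)} 138 - 42 = \left(18 + \frac{6}{-3 - 10} + 6 \cdot 10\right) 138 - 42 = \left(18 + \frac{6}{-13} + 60\right) 138 - 42 = \left(18 + 6 \left(- \frac{1}{13}\right) + 60\right) 138 - 42 = \left(18 - \frac{6}{13} + 60\right) 138 - 42 = \frac{1008}{13} \cdot 138 - 42 = \frac{139104}{13} - 42 = \frac{138558}{13}$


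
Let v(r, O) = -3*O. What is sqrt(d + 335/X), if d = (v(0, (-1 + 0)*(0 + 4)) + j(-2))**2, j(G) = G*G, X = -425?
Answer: sqrt(1843905)/85 ≈ 15.975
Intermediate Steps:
j(G) = G**2
d = 256 (d = (-3*(-1 + 0)*(0 + 4) + (-2)**2)**2 = (-(-3)*4 + 4)**2 = (-3*(-4) + 4)**2 = (12 + 4)**2 = 16**2 = 256)
sqrt(d + 335/X) = sqrt(256 + 335/(-425)) = sqrt(256 + 335*(-1/425)) = sqrt(256 - 67/85) = sqrt(21693/85) = sqrt(1843905)/85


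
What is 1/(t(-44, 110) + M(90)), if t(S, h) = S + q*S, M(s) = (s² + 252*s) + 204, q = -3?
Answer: 1/31072 ≈ 3.2183e-5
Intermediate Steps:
M(s) = 204 + s² + 252*s
t(S, h) = -2*S (t(S, h) = S - 3*S = -2*S)
1/(t(-44, 110) + M(90)) = 1/(-2*(-44) + (204 + 90² + 252*90)) = 1/(88 + (204 + 8100 + 22680)) = 1/(88 + 30984) = 1/31072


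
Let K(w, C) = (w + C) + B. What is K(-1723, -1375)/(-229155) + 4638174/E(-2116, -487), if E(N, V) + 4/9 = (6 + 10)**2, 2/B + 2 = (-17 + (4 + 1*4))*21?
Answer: 60901967083381/3355593050 ≈ 18149.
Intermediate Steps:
B = -2/191 (B = 2/(-2 + (-17 + (4 + 1*4))*21) = 2/(-2 + (-17 + (4 + 4))*21) = 2/(-2 + (-17 + 8)*21) = 2/(-2 - 9*21) = 2/(-2 - 189) = 2/(-191) = 2*(-1/191) = -2/191 ≈ -0.010471)
K(w, C) = -2/191 + C + w (K(w, C) = (w + C) - 2/191 = (C + w) - 2/191 = -2/191 + C + w)
E(N, V) = 2300/9 (E(N, V) = -4/9 + (6 + 10)**2 = -4/9 + 16**2 = -4/9 + 256 = 2300/9)
K(-1723, -1375)/(-229155) + 4638174/E(-2116, -487) = (-2/191 - 1375 - 1723)/(-229155) + 4638174/(2300/9) = -591720/191*(-1/229155) + 4638174*(9/2300) = 39448/2917907 + 20871783/1150 = 60901967083381/3355593050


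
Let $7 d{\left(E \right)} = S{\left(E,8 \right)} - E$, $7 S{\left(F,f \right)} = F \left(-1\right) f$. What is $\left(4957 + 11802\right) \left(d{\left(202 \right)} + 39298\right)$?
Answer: $\frac{32220384148}{49} \approx 6.5756 \cdot 10^{8}$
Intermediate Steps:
$S{\left(F,f \right)} = - \frac{F f}{7}$ ($S{\left(F,f \right)} = \frac{F \left(-1\right) f}{7} = \frac{- F f}{7} = \frac{\left(-1\right) F f}{7} = - \frac{F f}{7}$)
$d{\left(E \right)} = - \frac{15 E}{49}$ ($d{\left(E \right)} = \frac{\left(- \frac{1}{7}\right) E 8 - E}{7} = \frac{- \frac{8 E}{7} - E}{7} = \frac{\left(- \frac{15}{7}\right) E}{7} = - \frac{15 E}{49}$)
$\left(4957 + 11802\right) \left(d{\left(202 \right)} + 39298\right) = \left(4957 + 11802\right) \left(\left(- \frac{15}{49}\right) 202 + 39298\right) = 16759 \left(- \frac{3030}{49} + 39298\right) = 16759 \cdot \frac{1922572}{49} = \frac{32220384148}{49}$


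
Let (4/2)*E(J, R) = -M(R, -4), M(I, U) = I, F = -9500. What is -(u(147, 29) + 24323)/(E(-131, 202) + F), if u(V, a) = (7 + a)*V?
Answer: 29615/9601 ≈ 3.0846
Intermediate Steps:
u(V, a) = V*(7 + a)
E(J, R) = -R/2 (E(J, R) = (-R)/2 = -R/2)
-(u(147, 29) + 24323)/(E(-131, 202) + F) = -(147*(7 + 29) + 24323)/(-½*202 - 9500) = -(147*36 + 24323)/(-101 - 9500) = -(5292 + 24323)/(-9601) = -29615*(-1)/9601 = -1*(-29615/9601) = 29615/9601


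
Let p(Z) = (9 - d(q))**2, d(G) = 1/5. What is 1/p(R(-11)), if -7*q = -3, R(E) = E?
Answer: 25/1936 ≈ 0.012913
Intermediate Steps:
q = 3/7 (q = -1/7*(-3) = 3/7 ≈ 0.42857)
d(G) = 1/5 (d(G) = 1*(1/5) = 1/5)
p(Z) = 1936/25 (p(Z) = (9 - 1*1/5)**2 = (9 - 1/5)**2 = (44/5)**2 = 1936/25)
1/p(R(-11)) = 1/(1936/25) = 25/1936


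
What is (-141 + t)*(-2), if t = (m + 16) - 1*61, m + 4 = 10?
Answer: 360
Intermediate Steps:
m = 6 (m = -4 + 10 = 6)
t = -39 (t = (6 + 16) - 1*61 = 22 - 61 = -39)
(-141 + t)*(-2) = (-141 - 39)*(-2) = -180*(-2) = 360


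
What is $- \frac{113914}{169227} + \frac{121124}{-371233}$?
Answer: $- \frac{62786087110}{62822646891} \approx -0.99942$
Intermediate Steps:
$- \frac{113914}{169227} + \frac{121124}{-371233} = \left(-113914\right) \frac{1}{169227} + 121124 \left(- \frac{1}{371233}\right) = - \frac{113914}{169227} - \frac{121124}{371233} = - \frac{62786087110}{62822646891}$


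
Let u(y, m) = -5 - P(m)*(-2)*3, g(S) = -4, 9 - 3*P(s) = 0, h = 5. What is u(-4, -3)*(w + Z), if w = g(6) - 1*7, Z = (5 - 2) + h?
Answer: -39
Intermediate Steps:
P(s) = 3 (P(s) = 3 - ⅓*0 = 3 + 0 = 3)
u(y, m) = 13 (u(y, m) = -5 - 3*(-2)*3 = -5 - (-6)*3 = -5 - 1*(-18) = -5 + 18 = 13)
Z = 8 (Z = (5 - 2) + 5 = 3 + 5 = 8)
w = -11 (w = -4 - 1*7 = -4 - 7 = -11)
u(-4, -3)*(w + Z) = 13*(-11 + 8) = 13*(-3) = -39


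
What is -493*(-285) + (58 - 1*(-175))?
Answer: 140738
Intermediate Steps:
-493*(-285) + (58 - 1*(-175)) = 140505 + (58 + 175) = 140505 + 233 = 140738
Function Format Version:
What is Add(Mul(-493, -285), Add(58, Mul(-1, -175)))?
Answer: 140738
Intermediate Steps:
Add(Mul(-493, -285), Add(58, Mul(-1, -175))) = Add(140505, Add(58, 175)) = Add(140505, 233) = 140738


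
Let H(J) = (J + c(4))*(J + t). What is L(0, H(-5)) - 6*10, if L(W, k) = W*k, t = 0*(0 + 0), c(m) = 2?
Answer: -60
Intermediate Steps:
t = 0 (t = 0*0 = 0)
H(J) = J*(2 + J) (H(J) = (J + 2)*(J + 0) = (2 + J)*J = J*(2 + J))
L(0, H(-5)) - 6*10 = 0*(-5*(2 - 5)) - 6*10 = 0*(-5*(-3)) - 60 = 0*15 - 60 = 0 - 60 = -60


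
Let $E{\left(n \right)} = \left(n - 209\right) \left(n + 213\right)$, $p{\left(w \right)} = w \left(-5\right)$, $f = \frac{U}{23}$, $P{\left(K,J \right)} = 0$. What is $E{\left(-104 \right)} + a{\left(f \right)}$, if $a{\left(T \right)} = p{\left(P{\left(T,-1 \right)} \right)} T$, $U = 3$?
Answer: $-34117$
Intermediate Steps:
$f = \frac{3}{23} \approx 0.13043$
$p{\left(w \right)} = - 5 w$
$a{\left(T \right)} = 0$ ($a{\left(T \right)} = \left(-5\right) 0 T = 0 T = 0$)
$E{\left(n \right)} = \left(-209 + n\right) \left(213 + n\right)$
$E{\left(-104 \right)} + a{\left(f \right)} = \left(-44517 + \left(-104\right)^{2} + 4 \left(-104\right)\right) + 0 = \left(-44517 + 10816 - 416\right) + 0 = -34117 + 0 = -34117$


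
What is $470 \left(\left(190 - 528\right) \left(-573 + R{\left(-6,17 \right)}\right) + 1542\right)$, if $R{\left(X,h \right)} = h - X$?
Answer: $88097740$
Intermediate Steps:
$470 \left(\left(190 - 528\right) \left(-573 + R{\left(-6,17 \right)}\right) + 1542\right) = 470 \left(\left(190 - 528\right) \left(-573 + \left(17 - -6\right)\right) + 1542\right) = 470 \left(- 338 \left(-573 + \left(17 + 6\right)\right) + 1542\right) = 470 \left(- 338 \left(-573 + 23\right) + 1542\right) = 470 \left(\left(-338\right) \left(-550\right) + 1542\right) = 470 \left(185900 + 1542\right) = 470 \cdot 187442 = 88097740$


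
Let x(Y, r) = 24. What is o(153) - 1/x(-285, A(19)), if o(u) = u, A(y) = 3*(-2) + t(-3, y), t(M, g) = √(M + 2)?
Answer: 3671/24 ≈ 152.96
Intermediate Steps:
t(M, g) = √(2 + M)
A(y) = -6 + I (A(y) = 3*(-2) + √(2 - 3) = -6 + √(-1) = -6 + I)
o(153) - 1/x(-285, A(19)) = 153 - 1/24 = 3671/24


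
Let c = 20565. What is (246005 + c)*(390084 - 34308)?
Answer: 94839208320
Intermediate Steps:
(246005 + c)*(390084 - 34308) = (246005 + 20565)*(390084 - 34308) = 266570*355776 = 94839208320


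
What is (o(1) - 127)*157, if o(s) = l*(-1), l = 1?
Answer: -20096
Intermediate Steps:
o(s) = -1 (o(s) = 1*(-1) = -1)
(o(1) - 127)*157 = (-1 - 127)*157 = -128*157 = -20096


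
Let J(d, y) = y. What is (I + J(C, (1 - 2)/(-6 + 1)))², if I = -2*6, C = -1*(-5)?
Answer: 3481/25 ≈ 139.24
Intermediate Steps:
C = 5
I = -12
(I + J(C, (1 - 2)/(-6 + 1)))² = (-12 + (1 - 2)/(-6 + 1))² = (-12 - 1/(-5))² = (-12 - 1*(-⅕))² = (-12 + ⅕)² = (-59/5)² = 3481/25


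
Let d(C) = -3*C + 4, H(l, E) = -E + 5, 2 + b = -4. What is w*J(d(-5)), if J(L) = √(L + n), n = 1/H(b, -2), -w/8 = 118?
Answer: -944*√938/7 ≈ -4130.2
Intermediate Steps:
b = -6 (b = -2 - 4 = -6)
w = -944 (w = -8*118 = -944)
H(l, E) = 5 - E
d(C) = 4 - 3*C
n = ⅐ (n = 1/(5 - 1*(-2)) = 1/(5 + 2) = 1/7 = ⅐ ≈ 0.14286)
J(L) = √(⅐ + L) (J(L) = √(L + ⅐) = √(⅐ + L))
w*J(d(-5)) = -944*√(7 + 49*(4 - 3*(-5)))/7 = -944*√(7 + 49*(4 + 15))/7 = -944*√(7 + 49*19)/7 = -944*√(7 + 931)/7 = -944*√938/7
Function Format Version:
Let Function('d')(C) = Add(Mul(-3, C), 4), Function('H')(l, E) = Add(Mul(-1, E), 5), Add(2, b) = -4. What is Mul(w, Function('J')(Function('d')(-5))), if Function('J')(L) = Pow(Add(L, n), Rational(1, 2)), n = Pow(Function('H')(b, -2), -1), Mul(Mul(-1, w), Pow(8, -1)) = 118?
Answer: Mul(Rational(-944, 7), Pow(938, Rational(1, 2))) ≈ -4130.2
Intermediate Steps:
b = -6 (b = Add(-2, -4) = -6)
w = -944 (w = Mul(-8, 118) = -944)
Function('H')(l, E) = Add(5, Mul(-1, E))
Function('d')(C) = Add(4, Mul(-3, C))
n = Rational(1, 7) (n = Pow(Add(5, Mul(-1, -2)), -1) = Pow(Add(5, 2), -1) = Pow(7, -1) = Rational(1, 7) ≈ 0.14286)
Function('J')(L) = Pow(Add(Rational(1, 7), L), Rational(1, 2)) (Function('J')(L) = Pow(Add(L, Rational(1, 7)), Rational(1, 2)) = Pow(Add(Rational(1, 7), L), Rational(1, 2)))
Mul(w, Function('J')(Function('d')(-5))) = Mul(-944, Mul(Rational(1, 7), Pow(Add(7, Mul(49, Add(4, Mul(-3, -5)))), Rational(1, 2)))) = Mul(-944, Mul(Rational(1, 7), Pow(Add(7, Mul(49, Add(4, 15))), Rational(1, 2)))) = Mul(-944, Mul(Rational(1, 7), Pow(Add(7, Mul(49, 19)), Rational(1, 2)))) = Mul(-944, Mul(Rational(1, 7), Pow(Add(7, 931), Rational(1, 2)))) = Mul(-944, Mul(Rational(1, 7), Pow(938, Rational(1, 2)))) = Mul(Rational(-944, 7), Pow(938, Rational(1, 2)))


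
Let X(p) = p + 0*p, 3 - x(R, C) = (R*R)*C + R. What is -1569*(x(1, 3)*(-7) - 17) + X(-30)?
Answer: 15660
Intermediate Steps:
x(R, C) = 3 - R - C*R² (x(R, C) = 3 - ((R*R)*C + R) = 3 - (R²*C + R) = 3 - (C*R² + R) = 3 - (R + C*R²) = 3 + (-R - C*R²) = 3 - R - C*R²)
X(p) = p (X(p) = p + 0 = p)
-1569*(x(1, 3)*(-7) - 17) + X(-30) = -1569*((3 - 1*1 - 1*3*1²)*(-7) - 17) - 30 = -1569*((3 - 1 - 1*3*1)*(-7) - 17) - 30 = -1569*((3 - 1 - 3)*(-7) - 17) - 30 = -1569*(-1*(-7) - 17) - 30 = -1569*(7 - 17) - 30 = -1569*(-10) - 30 = 15690 - 30 = 15660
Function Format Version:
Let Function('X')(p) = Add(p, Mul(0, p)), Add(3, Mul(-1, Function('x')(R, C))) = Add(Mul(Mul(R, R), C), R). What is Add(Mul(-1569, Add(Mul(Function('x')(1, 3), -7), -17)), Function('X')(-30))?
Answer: 15660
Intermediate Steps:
Function('x')(R, C) = Add(3, Mul(-1, R), Mul(-1, C, Pow(R, 2))) (Function('x')(R, C) = Add(3, Mul(-1, Add(Mul(Mul(R, R), C), R))) = Add(3, Mul(-1, Add(Mul(Pow(R, 2), C), R))) = Add(3, Mul(-1, Add(Mul(C, Pow(R, 2)), R))) = Add(3, Mul(-1, Add(R, Mul(C, Pow(R, 2))))) = Add(3, Add(Mul(-1, R), Mul(-1, C, Pow(R, 2)))) = Add(3, Mul(-1, R), Mul(-1, C, Pow(R, 2))))
Function('X')(p) = p (Function('X')(p) = Add(p, 0) = p)
Add(Mul(-1569, Add(Mul(Function('x')(1, 3), -7), -17)), Function('X')(-30)) = Add(Mul(-1569, Add(Mul(Add(3, Mul(-1, 1), Mul(-1, 3, Pow(1, 2))), -7), -17)), -30) = Add(Mul(-1569, Add(Mul(Add(3, -1, Mul(-1, 3, 1)), -7), -17)), -30) = Add(Mul(-1569, Add(Mul(Add(3, -1, -3), -7), -17)), -30) = Add(Mul(-1569, Add(Mul(-1, -7), -17)), -30) = Add(Mul(-1569, Add(7, -17)), -30) = Add(Mul(-1569, -10), -30) = Add(15690, -30) = 15660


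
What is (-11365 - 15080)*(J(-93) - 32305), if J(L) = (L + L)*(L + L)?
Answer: -60585495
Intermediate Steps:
J(L) = 4*L**2 (J(L) = (2*L)*(2*L) = 4*L**2)
(-11365 - 15080)*(J(-93) - 32305) = (-11365 - 15080)*(4*(-93)**2 - 32305) = -26445*(4*8649 - 32305) = -26445*(34596 - 32305) = -26445*2291 = -60585495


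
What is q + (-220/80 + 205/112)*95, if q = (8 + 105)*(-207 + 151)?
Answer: -718521/112 ≈ -6415.4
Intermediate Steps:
q = -6328 (q = 113*(-56) = -6328)
q + (-220/80 + 205/112)*95 = -6328 + (-220/80 + 205/112)*95 = -6328 + (-220*1/80 + 205*(1/112))*95 = -6328 + (-11/4 + 205/112)*95 = -6328 - 103/112*95 = -6328 - 9785/112 = -718521/112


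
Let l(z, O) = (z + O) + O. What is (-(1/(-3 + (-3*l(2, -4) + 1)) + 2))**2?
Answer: 1089/256 ≈ 4.2539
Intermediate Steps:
l(z, O) = z + 2*O (l(z, O) = (O + z) + O = z + 2*O)
(-(1/(-3 + (-3*l(2, -4) + 1)) + 2))**2 = (-(1/(-3 + (-3*(2 + 2*(-4)) + 1)) + 2))**2 = (-(1/(-3 + (-3*(2 - 8) + 1)) + 2))**2 = (-(1/(-3 + (-3*(-6) + 1)) + 2))**2 = (-(1/(-3 + (18 + 1)) + 2))**2 = (-(1/(-3 + 19) + 2))**2 = (-(1/16 + 2))**2 = (-1*33/16)**2 = (-33/16)**2 = 1089/256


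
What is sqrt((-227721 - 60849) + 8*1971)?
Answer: I*sqrt(272802) ≈ 522.3*I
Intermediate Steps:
sqrt((-227721 - 60849) + 8*1971) = sqrt(-288570 + 15768) = sqrt(-272802) = I*sqrt(272802)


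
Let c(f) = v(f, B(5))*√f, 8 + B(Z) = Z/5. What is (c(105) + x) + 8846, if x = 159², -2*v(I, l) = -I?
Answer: 34127 + 105*√105/2 ≈ 34665.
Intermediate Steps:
B(Z) = -8 + Z/5
v(I, l) = I/2 (v(I, l) = -(-1)*I/2 = I/2)
x = 25281
c(f) = f^(3/2)/2 (c(f) = (f/2)*√f = f^(3/2)/2)
(c(105) + x) + 8846 = (105^(3/2)/2 + 25281) + 8846 = ((105*√105)/2 + 25281) + 8846 = (105*√105/2 + 25281) + 8846 = (25281 + 105*√105/2) + 8846 = 34127 + 105*√105/2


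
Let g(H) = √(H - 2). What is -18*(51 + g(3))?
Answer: -936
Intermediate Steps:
g(H) = √(-2 + H)
-18*(51 + g(3)) = -18*(51 + √(-2 + 3)) = -18*(51 + √1) = -18*(51 + 1) = -18*52 = -936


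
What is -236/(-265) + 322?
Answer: 85566/265 ≈ 322.89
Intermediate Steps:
-236/(-265) + 322 = -236*(-1/265) + 322 = 236/265 + 322 = 85566/265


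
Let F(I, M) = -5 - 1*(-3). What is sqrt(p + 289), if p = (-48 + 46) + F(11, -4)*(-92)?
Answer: sqrt(471) ≈ 21.703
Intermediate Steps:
F(I, M) = -2 (F(I, M) = -5 + 3 = -2)
p = 182 (p = (-48 + 46) - 2*(-92) = -2 + 184 = 182)
sqrt(p + 289) = sqrt(182 + 289) = sqrt(471)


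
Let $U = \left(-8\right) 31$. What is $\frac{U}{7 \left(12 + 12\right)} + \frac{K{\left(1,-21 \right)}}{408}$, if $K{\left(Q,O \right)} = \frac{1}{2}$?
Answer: $- \frac{8425}{5712} \approx -1.475$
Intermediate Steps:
$U = -248$
$K{\left(Q,O \right)} = \frac{1}{2}$
$\frac{U}{7 \left(12 + 12\right)} + \frac{K{\left(1,-21 \right)}}{408} = - \frac{248}{7 \left(12 + 12\right)} + \frac{1}{2 \cdot 408} = - \frac{248}{7 \cdot 24} + \frac{1}{2} \cdot \frac{1}{408} = - \frac{248}{168} + \frac{1}{816} = \left(-248\right) \frac{1}{168} + \frac{1}{816} = - \frac{31}{21} + \frac{1}{816} = - \frac{8425}{5712}$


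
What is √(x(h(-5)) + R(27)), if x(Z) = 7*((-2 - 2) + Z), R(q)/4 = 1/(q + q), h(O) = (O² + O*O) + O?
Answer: √23253/9 ≈ 16.943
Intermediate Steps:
h(O) = O + 2*O² (h(O) = (O² + O²) + O = 2*O² + O = O + 2*O²)
R(q) = 2/q (R(q) = 4/(q + q) = 4/((2*q)) = 4*(1/(2*q)) = 2/q)
x(Z) = -28 + 7*Z (x(Z) = 7*(-4 + Z) = -28 + 7*Z)
√(x(h(-5)) + R(27)) = √((-28 + 7*(-5*(1 + 2*(-5)))) + 2/27) = √((-28 + 7*(-5*(1 - 10))) + 2*(1/27)) = √((-28 + 7*(-5*(-9))) + 2/27) = √((-28 + 7*45) + 2/27) = √((-28 + 315) + 2/27) = √(287 + 2/27) = √(7751/27) = √23253/9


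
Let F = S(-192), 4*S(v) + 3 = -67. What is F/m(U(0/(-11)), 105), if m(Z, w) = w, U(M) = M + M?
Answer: -1/6 ≈ -0.16667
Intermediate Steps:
U(M) = 2*M
S(v) = -35/2 (S(v) = -3/4 + (1/4)*(-67) = -3/4 - 67/4 = -35/2)
F = -35/2 ≈ -17.500
F/m(U(0/(-11)), 105) = -35/2/105 = -35/2*1/105 = -1/6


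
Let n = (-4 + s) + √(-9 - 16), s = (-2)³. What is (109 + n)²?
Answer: 9384 + 970*I ≈ 9384.0 + 970.0*I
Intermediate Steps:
s = -8
n = -12 + 5*I (n = (-4 - 8) + √(-9 - 16) = -12 + √(-25) = -12 + 5*I ≈ -12.0 + 5.0*I)
(109 + n)² = (109 + (-12 + 5*I))² = (97 + 5*I)²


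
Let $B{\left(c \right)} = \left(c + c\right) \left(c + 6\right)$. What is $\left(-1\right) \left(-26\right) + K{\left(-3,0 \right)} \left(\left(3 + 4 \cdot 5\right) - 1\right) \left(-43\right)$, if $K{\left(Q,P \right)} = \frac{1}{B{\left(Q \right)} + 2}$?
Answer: $\frac{681}{8} \approx 85.125$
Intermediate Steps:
$B{\left(c \right)} = 2 c \left(6 + c\right)$
$K{\left(Q,P \right)} = \frac{1}{2 + 2 Q \left(6 + Q\right)}$ ($K{\left(Q,P \right)} = \frac{1}{2 Q \left(6 + Q\right) + 2} = \frac{1}{2 + 2 Q \left(6 + Q\right)}$)
$\left(-1\right) \left(-26\right) + K{\left(-3,0 \right)} \left(\left(3 + 4 \cdot 5\right) - 1\right) \left(-43\right) = \left(-1\right) \left(-26\right) + \frac{1}{2 \left(1 - 3 \left(6 - 3\right)\right)} \left(\left(3 + 4 \cdot 5\right) - 1\right) \left(-43\right) = 26 + \frac{1}{2 \left(1 - 9\right)} \left(\left(3 + 20\right) - 1\right) \left(-43\right) = 26 + \frac{1}{2 \left(1 - 9\right)} \left(23 - 1\right) \left(-43\right) = 26 + \frac{1}{2 \left(-8\right)} 22 \left(-43\right) = 26 + \frac{1}{2} \left(- \frac{1}{8}\right) 22 \left(-43\right) = 26 + \left(- \frac{1}{16}\right) 22 \left(-43\right) = 26 - - \frac{473}{8} = 26 + \frac{473}{8} = \frac{681}{8}$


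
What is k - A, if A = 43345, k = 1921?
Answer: -41424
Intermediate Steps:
k - A = 1921 - 1*43345 = 1921 - 43345 = -41424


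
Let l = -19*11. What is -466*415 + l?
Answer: -193599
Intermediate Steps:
l = -209
-466*415 + l = -466*415 - 209 = -193390 - 209 = -193599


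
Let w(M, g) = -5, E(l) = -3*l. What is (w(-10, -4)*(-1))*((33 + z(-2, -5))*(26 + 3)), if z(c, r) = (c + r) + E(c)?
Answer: 4640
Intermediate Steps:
z(c, r) = r - 2*c (z(c, r) = (c + r) - 3*c = r - 2*c)
(w(-10, -4)*(-1))*((33 + z(-2, -5))*(26 + 3)) = (-5*(-1))*((33 + (-5 - 2*(-2)))*(26 + 3)) = 5*((33 + (-5 + 4))*29) = 5*((33 - 1)*29) = 5*(32*29) = 5*928 = 4640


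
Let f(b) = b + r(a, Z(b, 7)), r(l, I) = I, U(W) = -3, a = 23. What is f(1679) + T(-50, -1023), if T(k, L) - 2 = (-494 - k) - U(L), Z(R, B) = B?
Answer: 1247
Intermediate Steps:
T(k, L) = -489 - k (T(k, L) = 2 + ((-494 - k) - 1*(-3)) = 2 + ((-494 - k) + 3) = 2 + (-491 - k) = -489 - k)
f(b) = 7 + b (f(b) = b + 7 = 7 + b)
f(1679) + T(-50, -1023) = (7 + 1679) + (-489 - 1*(-50)) = 1686 + (-489 + 50) = 1686 - 439 = 1247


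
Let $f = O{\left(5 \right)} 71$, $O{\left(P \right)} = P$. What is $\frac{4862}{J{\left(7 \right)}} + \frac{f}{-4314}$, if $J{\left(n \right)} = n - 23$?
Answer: $- \frac{5245087}{17256} \approx -303.96$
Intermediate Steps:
$J{\left(n \right)} = -23 + n$ ($J{\left(n \right)} = n - 23 = -23 + n$)
$f = 355$ ($f = 5 \cdot 71 = 355$)
$\frac{4862}{J{\left(7 \right)}} + \frac{f}{-4314} = \frac{4862}{-23 + 7} + \frac{355}{-4314} = \frac{4862}{-16} + 355 \left(- \frac{1}{4314}\right) = 4862 \left(- \frac{1}{16}\right) - \frac{355}{4314} = - \frac{2431}{8} - \frac{355}{4314} = - \frac{5245087}{17256}$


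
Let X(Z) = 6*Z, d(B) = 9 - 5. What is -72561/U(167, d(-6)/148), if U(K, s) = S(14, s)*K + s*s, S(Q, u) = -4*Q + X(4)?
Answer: 33112003/2438645 ≈ 13.578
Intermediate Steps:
d(B) = 4
S(Q, u) = 24 - 4*Q (S(Q, u) = -4*Q + 6*4 = -4*Q + 24 = 24 - 4*Q)
U(K, s) = s² - 32*K (U(K, s) = (24 - 4*14)*K + s*s = (24 - 56)*K + s² = -32*K + s² = s² - 32*K)
-72561/U(167, d(-6)/148) = -72561/((4/148)² - 32*167) = -72561/((4*(1/148))² - 5344) = -72561/((1/37)² - 5344) = -72561/(1/1369 - 5344) = -72561/(-7315935/1369) = -72561*(-1369/7315935) = 33112003/2438645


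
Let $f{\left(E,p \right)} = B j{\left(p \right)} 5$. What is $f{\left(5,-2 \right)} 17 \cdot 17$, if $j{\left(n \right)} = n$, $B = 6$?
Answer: $-17340$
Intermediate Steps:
$f{\left(E,p \right)} = 30 p$ ($f{\left(E,p \right)} = 6 p 5 = 30 p$)
$f{\left(5,-2 \right)} 17 \cdot 17 = 30 \left(-2\right) 17 \cdot 17 = \left(-60\right) 17 \cdot 17 = \left(-1020\right) 17 = -17340$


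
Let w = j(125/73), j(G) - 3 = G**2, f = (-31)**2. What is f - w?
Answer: 5089557/5329 ≈ 955.07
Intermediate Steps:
f = 961
j(G) = 3 + G**2
w = 31612/5329 (w = 3 + (125/73)**2 = 3 + 15625/5329 = 31612/5329 ≈ 5.9321)
f - w = 961 - 1*31612/5329 = 961 - 31612/5329 = 5089557/5329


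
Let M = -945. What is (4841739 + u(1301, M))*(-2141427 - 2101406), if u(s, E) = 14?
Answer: -20542749406249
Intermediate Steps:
(4841739 + u(1301, M))*(-2141427 - 2101406) = (4841739 + 14)*(-2141427 - 2101406) = 4841753*(-4242833) = -20542749406249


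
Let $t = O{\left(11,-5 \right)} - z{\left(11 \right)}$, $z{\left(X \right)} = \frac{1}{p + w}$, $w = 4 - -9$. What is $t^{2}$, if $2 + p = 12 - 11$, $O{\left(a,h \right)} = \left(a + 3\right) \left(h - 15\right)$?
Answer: $\frac{11296321}{144} \approx 78447.0$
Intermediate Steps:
$O{\left(a,h \right)} = \left(-15 + h\right) \left(3 + a\right)$ ($O{\left(a,h \right)} = \left(3 + a\right) \left(-15 + h\right) = \left(-15 + h\right) \left(3 + a\right)$)
$p = -1$ ($p = -2 + \left(12 - 11\right) = -2 + 1 = -1$)
$w = 13$ ($w = 4 + 9 = 13$)
$z{\left(X \right)} = \frac{1}{12}$ ($z{\left(X \right)} = \frac{1}{-1 + 13} = \frac{1}{12}$)
$t = - \frac{3361}{12}$ ($t = \left(-45 - 165 + 3 \left(-5\right) + 11 \left(-5\right)\right) - \frac{1}{12} = \left(-45 - 165 - 15 - 55\right) - \frac{1}{12} = -280 - \frac{1}{12} = - \frac{3361}{12} \approx -280.08$)
$t^{2} = \left(- \frac{3361}{12}\right)^{2} = \frac{11296321}{144}$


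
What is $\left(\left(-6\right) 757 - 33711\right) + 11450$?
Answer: $-26803$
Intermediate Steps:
$\left(\left(-6\right) 757 - 33711\right) + 11450 = \left(-4542 - 33711\right) + 11450 = -38253 + 11450 = -26803$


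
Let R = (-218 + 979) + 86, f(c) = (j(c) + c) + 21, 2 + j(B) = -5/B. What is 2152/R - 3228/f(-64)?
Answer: 181170424/2435125 ≈ 74.399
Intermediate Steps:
j(B) = -2 - 5/B
f(c) = 19 + c - 5/c (f(c) = ((-2 - 5/c) + c) + 21 = (-2 + c - 5/c) + 21 = 19 + c - 5/c)
R = 847 (R = 761 + 86 = 847)
2152/R - 3228/f(-64) = 2152/847 - 3228/(19 - 64 - 5/(-64)) = 2152*(1/847) - 3228/(19 - 64 - 5*(-1/64)) = 2152/847 - 3228/(19 - 64 + 5/64) = 2152/847 - 3228/(-2875/64) = 2152/847 - 3228*(-64/2875) = 2152/847 + 206592/2875 = 181170424/2435125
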